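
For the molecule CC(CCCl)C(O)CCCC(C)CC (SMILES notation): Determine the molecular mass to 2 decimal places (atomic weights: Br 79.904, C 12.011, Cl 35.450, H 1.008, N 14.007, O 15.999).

220.78 g/mol

First, the molecular formula is C12H25ClO (counting implicit H from valence).
  C: 12 × 12.011 = 144.132
  Cl: 1 × 35.450 = 35.450
  H: 25 × 1.008 = 25.200
  O: 1 × 15.999 = 15.999
Sum: 12×12.011 + 1×35.450 + 25×1.008 + 1×15.999 = 220.781 → 220.78 g/mol.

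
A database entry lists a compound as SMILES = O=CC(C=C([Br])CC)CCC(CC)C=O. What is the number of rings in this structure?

In SMILES, each pair of matching ring-closure digits denotes one ring-closing bond; the number of such bonds equals the number of independent rings.
Ring-closure bonds here: 0.

0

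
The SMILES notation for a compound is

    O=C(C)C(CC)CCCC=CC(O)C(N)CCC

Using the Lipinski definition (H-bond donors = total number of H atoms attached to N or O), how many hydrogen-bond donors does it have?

Donors: find every N or O and count the H atoms it carries.
  atom 1 (O): bond orders sum to 2 → 0 H
  atom 13 (O): bond orders sum to 1 → 1 H
  atom 15 (N): bond orders sum to 1 → 2 H
Lipinski HBD = 3.

3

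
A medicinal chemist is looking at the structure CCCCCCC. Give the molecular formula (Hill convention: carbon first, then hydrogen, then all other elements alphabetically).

C7H16

Walk through each heavy atom and fill implicit hydrogens from standard valence (C 4, N 3, O 2, S 2, halogen 1):
  atom 1: C, bond orders sum to 1 (valence 4) → 3 H
  atom 2: C, bond orders sum to 2 (valence 4) → 2 H
  atom 3: C, bond orders sum to 2 (valence 4) → 2 H
  atom 4: C, bond orders sum to 2 (valence 4) → 2 H
  atom 5: C, bond orders sum to 2 (valence 4) → 2 H
  atom 6: C, bond orders sum to 2 (valence 4) → 2 H
  atom 7: C, bond orders sum to 1 (valence 4) → 3 H
Totals → C:7, H:16.
In Hill order: C7H16.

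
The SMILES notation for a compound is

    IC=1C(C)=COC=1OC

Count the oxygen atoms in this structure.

2

Scan the SMILES for O atoms (remember two-letter symbols like Cl and Br are single atoms).
Oxygen count: 2.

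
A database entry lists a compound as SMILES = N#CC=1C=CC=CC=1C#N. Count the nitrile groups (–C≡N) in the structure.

2

The nitrile motif appears at heavy-atom positions 2, 9 in the SMILES.
Nitrile count: 2.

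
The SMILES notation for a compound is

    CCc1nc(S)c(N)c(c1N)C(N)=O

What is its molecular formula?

Walk through each heavy atom and fill implicit hydrogens from standard valence (C 4, N 3, O 2, S 2, halogen 1); for lowercase aromatic atoms, an aromatic c carries 1 H when it has two neighbours and 0 H with three, and aromatic n carries 0 H:
  atom 1: C, bond orders sum to 1 (valence 4) → 3 H
  atom 2: C, bond orders sum to 2 (valence 4) → 2 H
  atom 3: aromatic c, 3 neighbours → 0 H
  atom 4: aromatic n, 2 neighbours → 0 H
  atom 5: aromatic c, 3 neighbours → 0 H
  atom 6: S, bond orders sum to 1 (valence 2) → 1 H
  atom 7: aromatic c, 3 neighbours → 0 H
  atom 8: N, bond orders sum to 1 (valence 3) → 2 H
  atom 9: aromatic c, 3 neighbours → 0 H
  atom 10: aromatic c, 3 neighbours → 0 H
  atom 11: N, bond orders sum to 1 (valence 3) → 2 H
  atom 12: C, bond orders sum to 4 (valence 4) → 0 H
  atom 13: N, bond orders sum to 1 (valence 3) → 2 H
  atom 14: O, bond orders sum to 2 (valence 2) → 0 H
Totals → C:8, H:12, N:4, O:1, S:1.

C8H12N4OS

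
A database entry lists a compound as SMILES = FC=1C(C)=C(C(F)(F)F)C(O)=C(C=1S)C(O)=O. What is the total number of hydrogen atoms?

Walk through each heavy atom and fill implicit hydrogens from standard valence (C 4, N 3, O 2, S 2, halogen 1):
  atom 1: F (halogen, monovalent) → 0 H
  atom 2: C, bond orders sum to 4 (valence 4) → 0 H
  atom 3: C, bond orders sum to 4 (valence 4) → 0 H
  atom 4: C, bond orders sum to 1 (valence 4) → 3 H
  atom 5: C, bond orders sum to 4 (valence 4) → 0 H
  atom 6: C, bond orders sum to 4 (valence 4) → 0 H
  atom 7: F (halogen, monovalent) → 0 H
  atom 8: F (halogen, monovalent) → 0 H
  atom 9: F (halogen, monovalent) → 0 H
  atom 10: C, bond orders sum to 4 (valence 4) → 0 H
  atom 11: O, bond orders sum to 1 (valence 2) → 1 H
  atom 12: C, bond orders sum to 4 (valence 4) → 0 H
  atom 13: C, bond orders sum to 4 (valence 4) → 0 H
  atom 14: S, bond orders sum to 1 (valence 2) → 1 H
  atom 15: C, bond orders sum to 4 (valence 4) → 0 H
  atom 16: O, bond orders sum to 1 (valence 2) → 1 H
  atom 17: O, bond orders sum to 2 (valence 2) → 0 H
Total hydrogens: 6.

6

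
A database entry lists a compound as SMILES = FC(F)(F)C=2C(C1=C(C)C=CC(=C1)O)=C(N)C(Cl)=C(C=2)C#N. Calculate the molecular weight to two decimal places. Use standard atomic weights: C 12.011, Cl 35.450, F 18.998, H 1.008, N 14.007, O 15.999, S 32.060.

326.70 g/mol

First, the molecular formula is C15H10ClF3N2O (counting implicit H from valence).
  C: 15 × 12.011 = 180.165
  Cl: 1 × 35.450 = 35.450
  F: 3 × 18.998 = 56.994
  H: 10 × 1.008 = 10.080
  N: 2 × 14.007 = 28.014
  O: 1 × 15.999 = 15.999
Sum: 15×12.011 + 1×35.450 + 3×18.998 + 10×1.008 + 2×14.007 + 1×15.999 = 326.702 → 326.70 g/mol.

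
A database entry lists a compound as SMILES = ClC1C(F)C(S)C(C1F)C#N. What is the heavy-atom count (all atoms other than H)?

Every atom symbol written in the SMILES (organic subset) is one heavy atom; implicit H are not written.
Heavy atoms by element → C:6, Cl:1, F:2, N:1, S:1.
Total: 11.

11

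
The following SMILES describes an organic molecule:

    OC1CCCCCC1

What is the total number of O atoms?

1

Scan the SMILES for O atoms (remember two-letter symbols like Cl and Br are single atoms).
Oxygen count: 1.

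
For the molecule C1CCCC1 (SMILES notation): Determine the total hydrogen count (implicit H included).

10

Walk through each heavy atom and fill implicit hydrogens from standard valence (C 4, N 3, O 2, S 2, halogen 1):
  atom 1: C, bond orders sum to 2 (valence 4) → 2 H
  atom 2: C, bond orders sum to 2 (valence 4) → 2 H
  atom 3: C, bond orders sum to 2 (valence 4) → 2 H
  atom 4: C, bond orders sum to 2 (valence 4) → 2 H
  atom 5: C, bond orders sum to 2 (valence 4) → 2 H
Total hydrogens: 10.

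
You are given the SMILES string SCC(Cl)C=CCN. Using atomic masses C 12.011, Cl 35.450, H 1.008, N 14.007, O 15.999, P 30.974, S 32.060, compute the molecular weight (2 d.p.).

First, the molecular formula is C5H10ClNS (counting implicit H from valence).
  C: 5 × 12.011 = 60.055
  Cl: 1 × 35.450 = 35.450
  H: 10 × 1.008 = 10.080
  N: 1 × 14.007 = 14.007
  S: 1 × 32.060 = 32.060
Sum: 5×12.011 + 1×35.450 + 10×1.008 + 1×14.007 + 1×32.060 = 151.652 → 151.65 g/mol.

151.65 g/mol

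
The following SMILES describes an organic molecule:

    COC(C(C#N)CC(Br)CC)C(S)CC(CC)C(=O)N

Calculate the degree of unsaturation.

3

Degree of unsaturation = (number of rings) + (number of π bonds).
Ring closures in the SMILES: 0.
π bonds: 1 double bond (each 1 DoU), 1 triple bond (each 2 DoU) → 3 DoU from unsaturation.
Total DoU = 0 + 3 = 3.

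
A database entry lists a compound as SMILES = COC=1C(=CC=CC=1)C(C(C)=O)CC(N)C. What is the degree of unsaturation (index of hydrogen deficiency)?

5

Degree of unsaturation = (number of rings) + (number of π bonds).
Ring closures in the SMILES: 1.
π bonds: 4 double bonds (each 1 DoU) → 4 DoU from unsaturation.
Total DoU = 1 + 4 = 5.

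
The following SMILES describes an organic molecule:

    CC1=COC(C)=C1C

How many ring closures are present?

In SMILES, each pair of matching ring-closure digits denotes one ring-closing bond; the number of such bonds equals the number of independent rings.
Ring-closure bonds here: 1.

1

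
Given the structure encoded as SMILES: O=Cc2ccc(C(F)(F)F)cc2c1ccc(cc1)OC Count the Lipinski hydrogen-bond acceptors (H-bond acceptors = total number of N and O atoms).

N atoms: 0; O atoms: 2.
Lipinski HBA = 0 + 2 = 2.

2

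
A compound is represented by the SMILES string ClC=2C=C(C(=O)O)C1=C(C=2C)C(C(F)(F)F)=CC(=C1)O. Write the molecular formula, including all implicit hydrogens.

Walk through each heavy atom and fill implicit hydrogens from standard valence (C 4, N 3, O 2, S 2, halogen 1):
  atom 1: Cl (halogen, monovalent) → 0 H
  atom 2: C, bond orders sum to 4 (valence 4) → 0 H
  atom 3: C, bond orders sum to 3 (valence 4) → 1 H
  atom 4: C, bond orders sum to 4 (valence 4) → 0 H
  atom 5: C, bond orders sum to 4 (valence 4) → 0 H
  atom 6: O, bond orders sum to 2 (valence 2) → 0 H
  atom 7: O, bond orders sum to 1 (valence 2) → 1 H
  atom 8: C, bond orders sum to 4 (valence 4) → 0 H
  atom 9: C, bond orders sum to 4 (valence 4) → 0 H
  atom 10: C, bond orders sum to 4 (valence 4) → 0 H
  atom 11: C, bond orders sum to 1 (valence 4) → 3 H
  atom 12: C, bond orders sum to 4 (valence 4) → 0 H
  atom 13: C, bond orders sum to 4 (valence 4) → 0 H
  atom 14: F (halogen, monovalent) → 0 H
  atom 15: F (halogen, monovalent) → 0 H
  atom 16: F (halogen, monovalent) → 0 H
  atom 17: C, bond orders sum to 3 (valence 4) → 1 H
  atom 18: C, bond orders sum to 4 (valence 4) → 0 H
  atom 19: C, bond orders sum to 3 (valence 4) → 1 H
  atom 20: O, bond orders sum to 1 (valence 2) → 1 H
Totals → C:13, H:8, Cl:1, F:3, O:3.
In Hill order: C13H8ClF3O3.

C13H8ClF3O3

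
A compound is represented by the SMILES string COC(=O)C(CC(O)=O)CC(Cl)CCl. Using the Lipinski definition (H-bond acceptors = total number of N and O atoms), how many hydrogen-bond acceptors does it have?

4

N atoms: 0; O atoms: 4.
Lipinski HBA = 0 + 4 = 4.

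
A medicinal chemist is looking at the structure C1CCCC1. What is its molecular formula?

Walk through each heavy atom and fill implicit hydrogens from standard valence (C 4, N 3, O 2, S 2, halogen 1):
  atom 1: C, bond orders sum to 2 (valence 4) → 2 H
  atom 2: C, bond orders sum to 2 (valence 4) → 2 H
  atom 3: C, bond orders sum to 2 (valence 4) → 2 H
  atom 4: C, bond orders sum to 2 (valence 4) → 2 H
  atom 5: C, bond orders sum to 2 (valence 4) → 2 H
Totals → C:5, H:10.

C5H10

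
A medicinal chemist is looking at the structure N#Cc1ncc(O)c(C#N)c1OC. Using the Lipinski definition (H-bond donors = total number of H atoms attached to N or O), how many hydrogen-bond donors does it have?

1

Donors: find every N or O and count the H atoms it carries.
  atom 1 (N): bond orders sum to 3 → 0 H
  atom 4 (N): bond orders sum to 3 → 0 H
  atom 7 (O): bond orders sum to 1 → 1 H
  atom 10 (N): bond orders sum to 3 → 0 H
  atom 12 (O): bond orders sum to 2 → 0 H
Lipinski HBD = 1.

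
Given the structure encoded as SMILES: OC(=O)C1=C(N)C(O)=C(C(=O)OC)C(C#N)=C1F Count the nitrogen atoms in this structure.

2

Scan the SMILES for N atoms (remember two-letter symbols like Cl and Br are single atoms).
Nitrogen count: 2.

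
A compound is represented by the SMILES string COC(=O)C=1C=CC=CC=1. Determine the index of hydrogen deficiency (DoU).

5

Degree of unsaturation = (number of rings) + (number of π bonds).
Ring closures in the SMILES: 1.
π bonds: 4 double bonds (each 1 DoU) → 4 DoU from unsaturation.
Total DoU = 1 + 4 = 5.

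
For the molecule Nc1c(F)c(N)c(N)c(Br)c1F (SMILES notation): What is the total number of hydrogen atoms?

6

Walk through each heavy atom and fill implicit hydrogens from standard valence (C 4, N 3, O 2, S 2, halogen 1); for lowercase aromatic atoms, an aromatic c carries 1 H when it has two neighbours and 0 H with three, and aromatic n carries 0 H:
  atom 1: N, bond orders sum to 1 (valence 3) → 2 H
  atom 2: aromatic c, 3 neighbours → 0 H
  atom 3: aromatic c, 3 neighbours → 0 H
  atom 4: F (halogen, monovalent) → 0 H
  atom 5: aromatic c, 3 neighbours → 0 H
  atom 6: N, bond orders sum to 1 (valence 3) → 2 H
  atom 7: aromatic c, 3 neighbours → 0 H
  atom 8: N, bond orders sum to 1 (valence 3) → 2 H
  atom 9: aromatic c, 3 neighbours → 0 H
  atom 10: Br (halogen, monovalent) → 0 H
  atom 11: aromatic c, 3 neighbours → 0 H
  atom 12: F (halogen, monovalent) → 0 H
Total hydrogens: 6.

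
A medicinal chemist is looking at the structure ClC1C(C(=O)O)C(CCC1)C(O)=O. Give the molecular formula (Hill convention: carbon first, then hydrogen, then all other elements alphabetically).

C8H11ClO4

Walk through each heavy atom and fill implicit hydrogens from standard valence (C 4, N 3, O 2, S 2, halogen 1):
  atom 1: Cl (halogen, monovalent) → 0 H
  atom 2: C, bond orders sum to 3 (valence 4) → 1 H
  atom 3: C, bond orders sum to 3 (valence 4) → 1 H
  atom 4: C, bond orders sum to 4 (valence 4) → 0 H
  atom 5: O, bond orders sum to 2 (valence 2) → 0 H
  atom 6: O, bond orders sum to 1 (valence 2) → 1 H
  atom 7: C, bond orders sum to 3 (valence 4) → 1 H
  atom 8: C, bond orders sum to 2 (valence 4) → 2 H
  atom 9: C, bond orders sum to 2 (valence 4) → 2 H
  atom 10: C, bond orders sum to 2 (valence 4) → 2 H
  atom 11: C, bond orders sum to 4 (valence 4) → 0 H
  atom 12: O, bond orders sum to 1 (valence 2) → 1 H
  atom 13: O, bond orders sum to 2 (valence 2) → 0 H
Totals → C:8, H:11, Cl:1, O:4.
In Hill order: C8H11ClO4.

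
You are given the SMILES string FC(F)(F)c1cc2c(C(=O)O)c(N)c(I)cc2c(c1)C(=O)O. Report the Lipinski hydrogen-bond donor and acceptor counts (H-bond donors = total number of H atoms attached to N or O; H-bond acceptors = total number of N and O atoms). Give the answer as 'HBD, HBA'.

Donors: find every N or O and count the H atoms it carries.
  atom 10 (O): bond orders sum to 2 → 0 H
  atom 11 (O): bond orders sum to 1 → 1 H
  atom 13 (N): bond orders sum to 1 → 2 H
  atom 21 (O): bond orders sum to 2 → 0 H
  atom 22 (O): bond orders sum to 1 → 1 H
Lipinski HBD = 4.
Acceptors: N atoms = 1, O atoms = 4 → HBA = 5.

4, 5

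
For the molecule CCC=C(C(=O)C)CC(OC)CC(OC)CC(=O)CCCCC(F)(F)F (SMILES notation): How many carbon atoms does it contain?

Count every carbon token in the SMILES (each C, including those in ring-closure positions and inside branches).
Carbon count: 19.

19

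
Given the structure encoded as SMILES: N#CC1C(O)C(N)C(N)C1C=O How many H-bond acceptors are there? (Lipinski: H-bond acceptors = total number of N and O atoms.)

N atoms: 3; O atoms: 2.
Lipinski HBA = 3 + 2 = 5.

5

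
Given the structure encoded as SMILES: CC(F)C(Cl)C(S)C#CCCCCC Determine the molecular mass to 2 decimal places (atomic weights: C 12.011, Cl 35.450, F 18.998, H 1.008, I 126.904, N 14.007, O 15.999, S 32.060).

First, the molecular formula is C11H18ClFS (counting implicit H from valence).
  C: 11 × 12.011 = 132.121
  Cl: 1 × 35.450 = 35.450
  F: 1 × 18.998 = 18.998
  H: 18 × 1.008 = 18.144
  S: 1 × 32.060 = 32.060
Sum: 11×12.011 + 1×35.450 + 1×18.998 + 18×1.008 + 1×32.060 = 236.773 → 236.77 g/mol.

236.77 g/mol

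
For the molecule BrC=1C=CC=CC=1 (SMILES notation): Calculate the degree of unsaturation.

4

Degree of unsaturation = (number of rings) + (number of π bonds).
Ring closures in the SMILES: 1.
π bonds: 3 double bonds (each 1 DoU) → 3 DoU from unsaturation.
Total DoU = 1 + 3 = 4.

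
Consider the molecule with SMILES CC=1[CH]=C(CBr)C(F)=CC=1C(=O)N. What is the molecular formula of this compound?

C9H9BrFNO

Walk through each heavy atom and fill implicit hydrogens from standard valence (C 4, N 3, O 2, S 2, halogen 1):
  atom 1: C, bond orders sum to 1 (valence 4) → 3 H
  atom 2: C, bond orders sum to 4 (valence 4) → 0 H
  atom 3: C with explicit H count 1
  atom 4: C, bond orders sum to 4 (valence 4) → 0 H
  atom 5: C, bond orders sum to 2 (valence 4) → 2 H
  atom 6: Br (halogen, monovalent) → 0 H
  atom 7: C, bond orders sum to 4 (valence 4) → 0 H
  atom 8: F (halogen, monovalent) → 0 H
  atom 9: C, bond orders sum to 3 (valence 4) → 1 H
  atom 10: C, bond orders sum to 4 (valence 4) → 0 H
  atom 11: C, bond orders sum to 4 (valence 4) → 0 H
  atom 12: O, bond orders sum to 2 (valence 2) → 0 H
  atom 13: N, bond orders sum to 1 (valence 3) → 2 H
Totals → C:9, H:9, Br:1, F:1, N:1, O:1.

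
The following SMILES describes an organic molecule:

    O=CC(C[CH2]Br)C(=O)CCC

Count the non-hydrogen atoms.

11

Every atom symbol written in the SMILES (organic subset) is one heavy atom; implicit H are not written.
Heavy atoms by element → Br:1, C:8, O:2.
Total: 11.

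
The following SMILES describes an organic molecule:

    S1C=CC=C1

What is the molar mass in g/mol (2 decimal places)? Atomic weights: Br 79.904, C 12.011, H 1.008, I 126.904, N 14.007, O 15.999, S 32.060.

First, the molecular formula is C4H4S (counting implicit H from valence).
  C: 4 × 12.011 = 48.044
  H: 4 × 1.008 = 4.032
  S: 1 × 32.060 = 32.060
Sum: 4×12.011 + 4×1.008 + 1×32.060 = 84.136 → 84.14 g/mol.

84.14 g/mol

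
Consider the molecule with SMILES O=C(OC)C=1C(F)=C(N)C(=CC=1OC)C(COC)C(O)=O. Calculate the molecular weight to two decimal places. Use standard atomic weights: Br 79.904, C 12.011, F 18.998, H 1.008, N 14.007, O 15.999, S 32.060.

301.27 g/mol

First, the molecular formula is C13H16FNO6 (counting implicit H from valence).
  C: 13 × 12.011 = 156.143
  F: 1 × 18.998 = 18.998
  H: 16 × 1.008 = 16.128
  N: 1 × 14.007 = 14.007
  O: 6 × 15.999 = 95.994
Sum: 13×12.011 + 1×18.998 + 16×1.008 + 1×14.007 + 6×15.999 = 301.270 → 301.27 g/mol.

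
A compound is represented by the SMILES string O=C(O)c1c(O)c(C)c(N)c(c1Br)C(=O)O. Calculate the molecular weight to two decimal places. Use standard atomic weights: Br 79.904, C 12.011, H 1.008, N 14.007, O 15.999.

First, the molecular formula is C9H8BrNO5 (counting implicit H from valence).
  Br: 1 × 79.904 = 79.904
  C: 9 × 12.011 = 108.099
  H: 8 × 1.008 = 8.064
  N: 1 × 14.007 = 14.007
  O: 5 × 15.999 = 79.995
Sum: 1×79.904 + 9×12.011 + 8×1.008 + 1×14.007 + 5×15.999 = 290.069 → 290.07 g/mol.

290.07 g/mol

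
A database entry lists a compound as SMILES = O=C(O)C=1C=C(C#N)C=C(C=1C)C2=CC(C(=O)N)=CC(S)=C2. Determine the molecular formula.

Walk through each heavy atom and fill implicit hydrogens from standard valence (C 4, N 3, O 2, S 2, halogen 1):
  atom 1: O, bond orders sum to 2 (valence 2) → 0 H
  atom 2: C, bond orders sum to 4 (valence 4) → 0 H
  atom 3: O, bond orders sum to 1 (valence 2) → 1 H
  atom 4: C, bond orders sum to 4 (valence 4) → 0 H
  atom 5: C, bond orders sum to 3 (valence 4) → 1 H
  atom 6: C, bond orders sum to 4 (valence 4) → 0 H
  atom 7: C, bond orders sum to 4 (valence 4) → 0 H
  atom 8: N, bond orders sum to 3 (valence 3) → 0 H
  atom 9: C, bond orders sum to 3 (valence 4) → 1 H
  atom 10: C, bond orders sum to 4 (valence 4) → 0 H
  atom 11: C, bond orders sum to 4 (valence 4) → 0 H
  atom 12: C, bond orders sum to 1 (valence 4) → 3 H
  atom 13: C, bond orders sum to 4 (valence 4) → 0 H
  atom 14: C, bond orders sum to 3 (valence 4) → 1 H
  atom 15: C, bond orders sum to 4 (valence 4) → 0 H
  atom 16: C, bond orders sum to 4 (valence 4) → 0 H
  atom 17: O, bond orders sum to 2 (valence 2) → 0 H
  atom 18: N, bond orders sum to 1 (valence 3) → 2 H
  atom 19: C, bond orders sum to 3 (valence 4) → 1 H
  atom 20: C, bond orders sum to 4 (valence 4) → 0 H
  atom 21: S, bond orders sum to 1 (valence 2) → 1 H
  atom 22: C, bond orders sum to 3 (valence 4) → 1 H
Totals → C:16, H:12, N:2, O:3, S:1.

C16H12N2O3S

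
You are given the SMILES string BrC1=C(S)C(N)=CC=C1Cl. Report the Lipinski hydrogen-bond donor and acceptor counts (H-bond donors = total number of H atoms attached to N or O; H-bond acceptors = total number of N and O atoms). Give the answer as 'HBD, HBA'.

2, 1

Donors: find every N or O and count the H atoms it carries.
  atom 6 (N): bond orders sum to 1 → 2 H
Lipinski HBD = 2.
Acceptors: N atoms = 1, O atoms = 0 → HBA = 1.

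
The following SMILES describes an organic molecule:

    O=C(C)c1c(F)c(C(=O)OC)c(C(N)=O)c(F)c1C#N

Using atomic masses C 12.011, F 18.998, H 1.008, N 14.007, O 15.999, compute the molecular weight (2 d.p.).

282.20 g/mol

First, the molecular formula is C12H8F2N2O4 (counting implicit H from valence).
  C: 12 × 12.011 = 144.132
  F: 2 × 18.998 = 37.996
  H: 8 × 1.008 = 8.064
  N: 2 × 14.007 = 28.014
  O: 4 × 15.999 = 63.996
Sum: 12×12.011 + 2×18.998 + 8×1.008 + 2×14.007 + 4×15.999 = 282.202 → 282.20 g/mol.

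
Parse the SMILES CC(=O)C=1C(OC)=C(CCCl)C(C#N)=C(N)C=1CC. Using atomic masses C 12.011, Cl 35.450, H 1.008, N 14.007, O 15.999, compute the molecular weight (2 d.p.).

First, the molecular formula is C14H17ClN2O2 (counting implicit H from valence).
  C: 14 × 12.011 = 168.154
  Cl: 1 × 35.450 = 35.450
  H: 17 × 1.008 = 17.136
  N: 2 × 14.007 = 28.014
  O: 2 × 15.999 = 31.998
Sum: 14×12.011 + 1×35.450 + 17×1.008 + 2×14.007 + 2×15.999 = 280.752 → 280.75 g/mol.

280.75 g/mol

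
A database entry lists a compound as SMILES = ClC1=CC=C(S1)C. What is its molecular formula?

C5H5ClS

Walk through each heavy atom and fill implicit hydrogens from standard valence (C 4, N 3, O 2, S 2, halogen 1):
  atom 1: Cl (halogen, monovalent) → 0 H
  atom 2: C, bond orders sum to 4 (valence 4) → 0 H
  atom 3: C, bond orders sum to 3 (valence 4) → 1 H
  atom 4: C, bond orders sum to 3 (valence 4) → 1 H
  atom 5: C, bond orders sum to 4 (valence 4) → 0 H
  atom 6: S, bond orders sum to 2 (valence 2) → 0 H
  atom 7: C, bond orders sum to 1 (valence 4) → 3 H
Totals → C:5, H:5, Cl:1, S:1.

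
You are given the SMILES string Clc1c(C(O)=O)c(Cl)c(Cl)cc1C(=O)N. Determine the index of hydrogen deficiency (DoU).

6

Molecular formula: C8H4Cl3NO3.
DoU = (2C + 2 + N − H − X) / 2, where X is the halogen count and O/S are ignored.
    = (2·8 + 2 + 1 − 4 − 3) / 2 = 12 / 2 = 6.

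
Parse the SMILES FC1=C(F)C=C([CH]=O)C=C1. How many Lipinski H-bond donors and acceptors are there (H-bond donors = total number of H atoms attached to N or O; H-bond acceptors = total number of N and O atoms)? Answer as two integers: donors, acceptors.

Donors: find every N or O and count the H atoms it carries.
  atom 8 (O): bond orders sum to 2 → 0 H
Lipinski HBD = 0.
Acceptors: N atoms = 0, O atoms = 1 → HBA = 1.

0, 1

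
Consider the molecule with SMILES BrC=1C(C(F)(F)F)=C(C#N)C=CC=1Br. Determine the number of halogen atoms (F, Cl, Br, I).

Halogen atoms appear at heavy-atom positions 1, 5, 6, 7, 14 (2×Br, 3×F).
Other groups present: 1 nitrile.
Halogen count: 5.

5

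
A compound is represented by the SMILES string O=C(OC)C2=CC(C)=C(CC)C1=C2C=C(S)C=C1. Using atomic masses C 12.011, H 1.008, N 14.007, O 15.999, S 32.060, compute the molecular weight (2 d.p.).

First, the molecular formula is C15H16O2S (counting implicit H from valence).
  C: 15 × 12.011 = 180.165
  H: 16 × 1.008 = 16.128
  O: 2 × 15.999 = 31.998
  S: 1 × 32.060 = 32.060
Sum: 15×12.011 + 16×1.008 + 2×15.999 + 1×32.060 = 260.351 → 260.35 g/mol.

260.35 g/mol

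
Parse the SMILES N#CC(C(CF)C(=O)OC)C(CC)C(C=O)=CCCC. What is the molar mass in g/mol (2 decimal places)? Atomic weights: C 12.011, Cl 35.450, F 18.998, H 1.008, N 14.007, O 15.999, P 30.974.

283.34 g/mol

First, the molecular formula is C15H22FNO3 (counting implicit H from valence).
  C: 15 × 12.011 = 180.165
  F: 1 × 18.998 = 18.998
  H: 22 × 1.008 = 22.176
  N: 1 × 14.007 = 14.007
  O: 3 × 15.999 = 47.997
Sum: 15×12.011 + 1×18.998 + 22×1.008 + 1×14.007 + 3×15.999 = 283.343 → 283.34 g/mol.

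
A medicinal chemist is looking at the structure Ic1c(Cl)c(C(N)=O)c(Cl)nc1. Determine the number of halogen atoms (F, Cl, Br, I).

3

Halogen atoms appear at heavy-atom positions 1, 4, 10 (2×Cl, 1×I).
Other groups present: 1 amide.
Halogen count: 3.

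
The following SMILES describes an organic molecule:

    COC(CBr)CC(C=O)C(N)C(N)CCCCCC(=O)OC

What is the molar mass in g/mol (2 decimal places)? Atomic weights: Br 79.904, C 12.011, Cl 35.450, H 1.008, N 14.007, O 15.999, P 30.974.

381.31 g/mol

First, the molecular formula is C15H29BrN2O4 (counting implicit H from valence).
  Br: 1 × 79.904 = 79.904
  C: 15 × 12.011 = 180.165
  H: 29 × 1.008 = 29.232
  N: 2 × 14.007 = 28.014
  O: 4 × 15.999 = 63.996
Sum: 1×79.904 + 15×12.011 + 29×1.008 + 2×14.007 + 4×15.999 = 381.311 → 381.31 g/mol.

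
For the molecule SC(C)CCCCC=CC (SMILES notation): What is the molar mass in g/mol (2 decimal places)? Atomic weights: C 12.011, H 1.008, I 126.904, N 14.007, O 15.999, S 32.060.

First, the molecular formula is C9H18S (counting implicit H from valence).
  C: 9 × 12.011 = 108.099
  H: 18 × 1.008 = 18.144
  S: 1 × 32.060 = 32.060
Sum: 9×12.011 + 18×1.008 + 1×32.060 = 158.303 → 158.30 g/mol.

158.30 g/mol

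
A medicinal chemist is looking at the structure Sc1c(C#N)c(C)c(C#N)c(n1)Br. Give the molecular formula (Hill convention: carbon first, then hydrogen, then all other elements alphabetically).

C8H4BrN3S

Walk through each heavy atom and fill implicit hydrogens from standard valence (C 4, N 3, O 2, S 2, halogen 1); for lowercase aromatic atoms, an aromatic c carries 1 H when it has two neighbours and 0 H with three, and aromatic n carries 0 H:
  atom 1: S, bond orders sum to 1 (valence 2) → 1 H
  atom 2: aromatic c, 3 neighbours → 0 H
  atom 3: aromatic c, 3 neighbours → 0 H
  atom 4: C, bond orders sum to 4 (valence 4) → 0 H
  atom 5: N, bond orders sum to 3 (valence 3) → 0 H
  atom 6: aromatic c, 3 neighbours → 0 H
  atom 7: C, bond orders sum to 1 (valence 4) → 3 H
  atom 8: aromatic c, 3 neighbours → 0 H
  atom 9: C, bond orders sum to 4 (valence 4) → 0 H
  atom 10: N, bond orders sum to 3 (valence 3) → 0 H
  atom 11: aromatic c, 3 neighbours → 0 H
  atom 12: aromatic n, 2 neighbours → 0 H
  atom 13: Br (halogen, monovalent) → 0 H
Totals → C:8, H:4, Br:1, N:3, S:1.
In Hill order: C8H4BrN3S.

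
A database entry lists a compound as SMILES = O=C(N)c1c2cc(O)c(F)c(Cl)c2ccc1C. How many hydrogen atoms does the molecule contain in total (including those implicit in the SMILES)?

9

Walk through each heavy atom and fill implicit hydrogens from standard valence (C 4, N 3, O 2, S 2, halogen 1); for lowercase aromatic atoms, an aromatic c carries 1 H when it has two neighbours and 0 H with three, and aromatic n carries 0 H:
  atom 1: O, bond orders sum to 2 (valence 2) → 0 H
  atom 2: C, bond orders sum to 4 (valence 4) → 0 H
  atom 3: N, bond orders sum to 1 (valence 3) → 2 H
  atom 4: aromatic c, 3 neighbours → 0 H
  atom 5: aromatic c, 3 neighbours → 0 H
  atom 6: aromatic c, 2 neighbours → 1 H
  atom 7: aromatic c, 3 neighbours → 0 H
  atom 8: O, bond orders sum to 1 (valence 2) → 1 H
  atom 9: aromatic c, 3 neighbours → 0 H
  atom 10: F (halogen, monovalent) → 0 H
  atom 11: aromatic c, 3 neighbours → 0 H
  atom 12: Cl (halogen, monovalent) → 0 H
  atom 13: aromatic c, 3 neighbours → 0 H
  atom 14: aromatic c, 2 neighbours → 1 H
  atom 15: aromatic c, 2 neighbours → 1 H
  atom 16: aromatic c, 3 neighbours → 0 H
  atom 17: C, bond orders sum to 1 (valence 4) → 3 H
Total hydrogens: 9.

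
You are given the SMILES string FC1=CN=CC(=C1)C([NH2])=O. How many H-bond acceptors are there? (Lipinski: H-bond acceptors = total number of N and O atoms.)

3

N atoms: 2; O atoms: 1.
Lipinski HBA = 2 + 1 = 3.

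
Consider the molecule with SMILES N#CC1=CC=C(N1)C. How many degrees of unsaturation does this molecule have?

5

Degree of unsaturation = (number of rings) + (number of π bonds).
Ring closures in the SMILES: 1.
π bonds: 2 double bonds (each 1 DoU), 1 triple bond (each 2 DoU) → 4 DoU from unsaturation.
Total DoU = 1 + 4 = 5.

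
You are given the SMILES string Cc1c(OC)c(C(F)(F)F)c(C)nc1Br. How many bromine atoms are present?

1

Scan the SMILES for Br atoms (remember two-letter symbols like Cl and Br are single atoms).
Bromine count: 1.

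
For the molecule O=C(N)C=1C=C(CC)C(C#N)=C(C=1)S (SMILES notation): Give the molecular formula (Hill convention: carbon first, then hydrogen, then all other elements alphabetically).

C10H10N2OS

Walk through each heavy atom and fill implicit hydrogens from standard valence (C 4, N 3, O 2, S 2, halogen 1):
  atom 1: O, bond orders sum to 2 (valence 2) → 0 H
  atom 2: C, bond orders sum to 4 (valence 4) → 0 H
  atom 3: N, bond orders sum to 1 (valence 3) → 2 H
  atom 4: C, bond orders sum to 4 (valence 4) → 0 H
  atom 5: C, bond orders sum to 3 (valence 4) → 1 H
  atom 6: C, bond orders sum to 4 (valence 4) → 0 H
  atom 7: C, bond orders sum to 2 (valence 4) → 2 H
  atom 8: C, bond orders sum to 1 (valence 4) → 3 H
  atom 9: C, bond orders sum to 4 (valence 4) → 0 H
  atom 10: C, bond orders sum to 4 (valence 4) → 0 H
  atom 11: N, bond orders sum to 3 (valence 3) → 0 H
  atom 12: C, bond orders sum to 4 (valence 4) → 0 H
  atom 13: C, bond orders sum to 3 (valence 4) → 1 H
  atom 14: S, bond orders sum to 1 (valence 2) → 1 H
Totals → C:10, H:10, N:2, O:1, S:1.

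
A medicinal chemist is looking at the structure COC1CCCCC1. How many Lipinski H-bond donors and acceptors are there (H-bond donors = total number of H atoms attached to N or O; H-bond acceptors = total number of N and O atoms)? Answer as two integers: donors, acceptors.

Donors: find every N or O and count the H atoms it carries.
  atom 2 (O): bond orders sum to 2 → 0 H
Lipinski HBD = 0.
Acceptors: N atoms = 0, O atoms = 1 → HBA = 1.

0, 1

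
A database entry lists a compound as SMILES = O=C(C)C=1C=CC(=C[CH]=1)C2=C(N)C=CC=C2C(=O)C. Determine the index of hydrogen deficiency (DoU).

Molecular formula: C16H15NO2.
DoU = (2C + 2 + N − H − X) / 2, where X is the halogen count and O/S are ignored.
    = (2·16 + 2 + 1 − 15 − 0) / 2 = 20 / 2 = 10.

10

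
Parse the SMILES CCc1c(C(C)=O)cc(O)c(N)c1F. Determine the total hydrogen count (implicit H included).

Walk through each heavy atom and fill implicit hydrogens from standard valence (C 4, N 3, O 2, S 2, halogen 1); for lowercase aromatic atoms, an aromatic c carries 1 H when it has two neighbours and 0 H with three, and aromatic n carries 0 H:
  atom 1: C, bond orders sum to 1 (valence 4) → 3 H
  atom 2: C, bond orders sum to 2 (valence 4) → 2 H
  atom 3: aromatic c, 3 neighbours → 0 H
  atom 4: aromatic c, 3 neighbours → 0 H
  atom 5: C, bond orders sum to 4 (valence 4) → 0 H
  atom 6: C, bond orders sum to 1 (valence 4) → 3 H
  atom 7: O, bond orders sum to 2 (valence 2) → 0 H
  atom 8: aromatic c, 2 neighbours → 1 H
  atom 9: aromatic c, 3 neighbours → 0 H
  atom 10: O, bond orders sum to 1 (valence 2) → 1 H
  atom 11: aromatic c, 3 neighbours → 0 H
  atom 12: N, bond orders sum to 1 (valence 3) → 2 H
  atom 13: aromatic c, 3 neighbours → 0 H
  atom 14: F (halogen, monovalent) → 0 H
Total hydrogens: 12.

12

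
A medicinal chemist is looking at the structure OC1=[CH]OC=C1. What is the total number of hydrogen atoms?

4

Walk through each heavy atom and fill implicit hydrogens from standard valence (C 4, N 3, O 2, S 2, halogen 1):
  atom 1: O, bond orders sum to 1 (valence 2) → 1 H
  atom 2: C, bond orders sum to 4 (valence 4) → 0 H
  atom 3: C with explicit H count 1
  atom 4: O, bond orders sum to 2 (valence 2) → 0 H
  atom 5: C, bond orders sum to 3 (valence 4) → 1 H
  atom 6: C, bond orders sum to 3 (valence 4) → 1 H
Total hydrogens: 4.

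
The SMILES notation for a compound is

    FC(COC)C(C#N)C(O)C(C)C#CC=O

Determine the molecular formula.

C11H14FNO3

Walk through each heavy atom and fill implicit hydrogens from standard valence (C 4, N 3, O 2, S 2, halogen 1):
  atom 1: F (halogen, monovalent) → 0 H
  atom 2: C, bond orders sum to 3 (valence 4) → 1 H
  atom 3: C, bond orders sum to 2 (valence 4) → 2 H
  atom 4: O, bond orders sum to 2 (valence 2) → 0 H
  atom 5: C, bond orders sum to 1 (valence 4) → 3 H
  atom 6: C, bond orders sum to 3 (valence 4) → 1 H
  atom 7: C, bond orders sum to 4 (valence 4) → 0 H
  atom 8: N, bond orders sum to 3 (valence 3) → 0 H
  atom 9: C, bond orders sum to 3 (valence 4) → 1 H
  atom 10: O, bond orders sum to 1 (valence 2) → 1 H
  atom 11: C, bond orders sum to 3 (valence 4) → 1 H
  atom 12: C, bond orders sum to 1 (valence 4) → 3 H
  atom 13: C, bond orders sum to 4 (valence 4) → 0 H
  atom 14: C, bond orders sum to 4 (valence 4) → 0 H
  atom 15: C, bond orders sum to 3 (valence 4) → 1 H
  atom 16: O, bond orders sum to 2 (valence 2) → 0 H
Totals → C:11, H:14, F:1, N:1, O:3.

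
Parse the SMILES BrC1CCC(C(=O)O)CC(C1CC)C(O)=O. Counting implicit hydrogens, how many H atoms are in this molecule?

17

Walk through each heavy atom and fill implicit hydrogens from standard valence (C 4, N 3, O 2, S 2, halogen 1):
  atom 1: Br (halogen, monovalent) → 0 H
  atom 2: C, bond orders sum to 3 (valence 4) → 1 H
  atom 3: C, bond orders sum to 2 (valence 4) → 2 H
  atom 4: C, bond orders sum to 2 (valence 4) → 2 H
  atom 5: C, bond orders sum to 3 (valence 4) → 1 H
  atom 6: C, bond orders sum to 4 (valence 4) → 0 H
  atom 7: O, bond orders sum to 2 (valence 2) → 0 H
  atom 8: O, bond orders sum to 1 (valence 2) → 1 H
  atom 9: C, bond orders sum to 2 (valence 4) → 2 H
  atom 10: C, bond orders sum to 3 (valence 4) → 1 H
  atom 11: C, bond orders sum to 3 (valence 4) → 1 H
  atom 12: C, bond orders sum to 2 (valence 4) → 2 H
  atom 13: C, bond orders sum to 1 (valence 4) → 3 H
  atom 14: C, bond orders sum to 4 (valence 4) → 0 H
  atom 15: O, bond orders sum to 1 (valence 2) → 1 H
  atom 16: O, bond orders sum to 2 (valence 2) → 0 H
Total hydrogens: 17.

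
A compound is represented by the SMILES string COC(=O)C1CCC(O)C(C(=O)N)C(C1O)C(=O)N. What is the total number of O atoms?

Scan the SMILES for O atoms (remember two-letter symbols like Cl and Br are single atoms).
Oxygen count: 6.

6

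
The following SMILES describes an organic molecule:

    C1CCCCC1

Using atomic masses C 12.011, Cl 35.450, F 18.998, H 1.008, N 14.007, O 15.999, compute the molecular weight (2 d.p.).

First, the molecular formula is C6H12 (counting implicit H from valence).
  C: 6 × 12.011 = 72.066
  H: 12 × 1.008 = 12.096
Sum: 6×12.011 + 12×1.008 = 84.162 → 84.16 g/mol.

84.16 g/mol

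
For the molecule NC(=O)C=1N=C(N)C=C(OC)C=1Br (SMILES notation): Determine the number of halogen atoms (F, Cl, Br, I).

1

Halogen atoms appear at heavy-atom position 13 (1×Br).
Other groups present: 1 amide, 1 ether, 1 primary amine.
Halogen count: 1.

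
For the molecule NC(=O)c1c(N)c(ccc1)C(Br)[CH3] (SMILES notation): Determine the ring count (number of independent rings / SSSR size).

In SMILES, each pair of matching ring-closure digits denotes one ring-closing bond; the number of such bonds equals the number of independent rings.
Ring-closure bonds here: 1.

1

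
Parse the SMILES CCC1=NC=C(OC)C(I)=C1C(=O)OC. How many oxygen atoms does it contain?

3

Scan the SMILES for O atoms (remember two-letter symbols like Cl and Br are single atoms).
Oxygen count: 3.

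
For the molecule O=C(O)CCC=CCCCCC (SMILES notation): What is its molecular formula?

C10H18O2

Walk through each heavy atom and fill implicit hydrogens from standard valence (C 4, N 3, O 2, S 2, halogen 1):
  atom 1: O, bond orders sum to 2 (valence 2) → 0 H
  atom 2: C, bond orders sum to 4 (valence 4) → 0 H
  atom 3: O, bond orders sum to 1 (valence 2) → 1 H
  atom 4: C, bond orders sum to 2 (valence 4) → 2 H
  atom 5: C, bond orders sum to 2 (valence 4) → 2 H
  atom 6: C, bond orders sum to 3 (valence 4) → 1 H
  atom 7: C, bond orders sum to 3 (valence 4) → 1 H
  atom 8: C, bond orders sum to 2 (valence 4) → 2 H
  atom 9: C, bond orders sum to 2 (valence 4) → 2 H
  atom 10: C, bond orders sum to 2 (valence 4) → 2 H
  atom 11: C, bond orders sum to 2 (valence 4) → 2 H
  atom 12: C, bond orders sum to 1 (valence 4) → 3 H
Totals → C:10, H:18, O:2.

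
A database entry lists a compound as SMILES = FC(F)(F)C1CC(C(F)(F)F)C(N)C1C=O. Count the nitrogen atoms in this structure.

1

Scan the SMILES for N atoms (remember two-letter symbols like Cl and Br are single atoms).
Nitrogen count: 1.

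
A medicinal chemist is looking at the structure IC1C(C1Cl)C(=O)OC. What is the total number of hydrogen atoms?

6

Walk through each heavy atom and fill implicit hydrogens from standard valence (C 4, N 3, O 2, S 2, halogen 1):
  atom 1: I (halogen, monovalent) → 0 H
  atom 2: C, bond orders sum to 3 (valence 4) → 1 H
  atom 3: C, bond orders sum to 3 (valence 4) → 1 H
  atom 4: C, bond orders sum to 3 (valence 4) → 1 H
  atom 5: Cl (halogen, monovalent) → 0 H
  atom 6: C, bond orders sum to 4 (valence 4) → 0 H
  atom 7: O, bond orders sum to 2 (valence 2) → 0 H
  atom 8: O, bond orders sum to 2 (valence 2) → 0 H
  atom 9: C, bond orders sum to 1 (valence 4) → 3 H
Total hydrogens: 6.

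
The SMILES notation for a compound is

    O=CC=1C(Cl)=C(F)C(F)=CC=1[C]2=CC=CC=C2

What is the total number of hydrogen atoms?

7

Walk through each heavy atom and fill implicit hydrogens from standard valence (C 4, N 3, O 2, S 2, halogen 1):
  atom 1: O, bond orders sum to 2 (valence 2) → 0 H
  atom 2: C, bond orders sum to 3 (valence 4) → 1 H
  atom 3: C, bond orders sum to 4 (valence 4) → 0 H
  atom 4: C, bond orders sum to 4 (valence 4) → 0 H
  atom 5: Cl (halogen, monovalent) → 0 H
  atom 6: C, bond orders sum to 4 (valence 4) → 0 H
  atom 7: F (halogen, monovalent) → 0 H
  atom 8: C, bond orders sum to 4 (valence 4) → 0 H
  atom 9: F (halogen, monovalent) → 0 H
  atom 10: C, bond orders sum to 3 (valence 4) → 1 H
  atom 11: C, bond orders sum to 4 (valence 4) → 0 H
  atom 12: C with explicit H count 0
  atom 13: C, bond orders sum to 3 (valence 4) → 1 H
  atom 14: C, bond orders sum to 3 (valence 4) → 1 H
  atom 15: C, bond orders sum to 3 (valence 4) → 1 H
  atom 16: C, bond orders sum to 3 (valence 4) → 1 H
  atom 17: C, bond orders sum to 3 (valence 4) → 1 H
Total hydrogens: 7.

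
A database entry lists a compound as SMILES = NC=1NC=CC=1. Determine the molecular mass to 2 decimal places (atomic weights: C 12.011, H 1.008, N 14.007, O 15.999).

82.11 g/mol

First, the molecular formula is C4H6N2 (counting implicit H from valence).
  C: 4 × 12.011 = 48.044
  H: 6 × 1.008 = 6.048
  N: 2 × 14.007 = 28.014
Sum: 4×12.011 + 6×1.008 + 2×14.007 = 82.106 → 82.11 g/mol.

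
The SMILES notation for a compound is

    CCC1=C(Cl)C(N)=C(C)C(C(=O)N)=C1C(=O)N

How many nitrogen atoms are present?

3

Scan the SMILES for N atoms (remember two-letter symbols like Cl and Br are single atoms).
Nitrogen count: 3.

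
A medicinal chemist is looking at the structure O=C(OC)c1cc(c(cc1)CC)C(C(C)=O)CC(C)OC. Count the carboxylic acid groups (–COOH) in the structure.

Scan the SMILES for the carboxylic acid motif — none present.
Groups that are present: 1 ester, 1 ether, 1 ketone.

0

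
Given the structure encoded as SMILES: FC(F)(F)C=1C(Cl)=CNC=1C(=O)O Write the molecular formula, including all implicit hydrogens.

C6H3ClF3NO2

Walk through each heavy atom and fill implicit hydrogens from standard valence (C 4, N 3, O 2, S 2, halogen 1):
  atom 1: F (halogen, monovalent) → 0 H
  atom 2: C, bond orders sum to 4 (valence 4) → 0 H
  atom 3: F (halogen, monovalent) → 0 H
  atom 4: F (halogen, monovalent) → 0 H
  atom 5: C, bond orders sum to 4 (valence 4) → 0 H
  atom 6: C, bond orders sum to 4 (valence 4) → 0 H
  atom 7: Cl (halogen, monovalent) → 0 H
  atom 8: C, bond orders sum to 3 (valence 4) → 1 H
  atom 9: N, bond orders sum to 2 (valence 3) → 1 H
  atom 10: C, bond orders sum to 4 (valence 4) → 0 H
  atom 11: C, bond orders sum to 4 (valence 4) → 0 H
  atom 12: O, bond orders sum to 2 (valence 2) → 0 H
  atom 13: O, bond orders sum to 1 (valence 2) → 1 H
Totals → C:6, H:3, Cl:1, F:3, N:1, O:2.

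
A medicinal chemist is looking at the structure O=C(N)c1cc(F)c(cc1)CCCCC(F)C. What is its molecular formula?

Walk through each heavy atom and fill implicit hydrogens from standard valence (C 4, N 3, O 2, S 2, halogen 1); for lowercase aromatic atoms, an aromatic c carries 1 H when it has two neighbours and 0 H with three, and aromatic n carries 0 H:
  atom 1: O, bond orders sum to 2 (valence 2) → 0 H
  atom 2: C, bond orders sum to 4 (valence 4) → 0 H
  atom 3: N, bond orders sum to 1 (valence 3) → 2 H
  atom 4: aromatic c, 3 neighbours → 0 H
  atom 5: aromatic c, 2 neighbours → 1 H
  atom 6: aromatic c, 3 neighbours → 0 H
  atom 7: F (halogen, monovalent) → 0 H
  atom 8: aromatic c, 3 neighbours → 0 H
  atom 9: aromatic c, 2 neighbours → 1 H
  atom 10: aromatic c, 2 neighbours → 1 H
  atom 11: C, bond orders sum to 2 (valence 4) → 2 H
  atom 12: C, bond orders sum to 2 (valence 4) → 2 H
  atom 13: C, bond orders sum to 2 (valence 4) → 2 H
  atom 14: C, bond orders sum to 2 (valence 4) → 2 H
  atom 15: C, bond orders sum to 3 (valence 4) → 1 H
  atom 16: F (halogen, monovalent) → 0 H
  atom 17: C, bond orders sum to 1 (valence 4) → 3 H
Totals → C:13, H:17, F:2, N:1, O:1.

C13H17F2NO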